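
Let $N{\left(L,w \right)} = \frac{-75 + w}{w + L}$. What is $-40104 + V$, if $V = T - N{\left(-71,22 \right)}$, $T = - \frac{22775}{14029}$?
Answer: $- \frac{27570191296}{687421} \approx -40107.0$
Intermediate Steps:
$T = - \frac{22775}{14029}$ ($T = \left(-22775\right) \frac{1}{14029} = - \frac{22775}{14029} \approx -1.6234$)
$N{\left(L,w \right)} = \frac{-75 + w}{L + w}$
$V = - \frac{1859512}{687421}$ ($V = - \frac{22775}{14029} - \frac{-75 + 22}{-71 + 22} = - \frac{22775}{14029} - \frac{1}{-49} \left(-53\right) = - \frac{22775}{14029} - \left(- \frac{1}{49}\right) \left(-53\right) = - \frac{22775}{14029} - \frac{53}{49} = - \frac{1859512}{687421} \approx -2.7051$)
$-40104 + V = -40104 - \frac{1859512}{687421} = - \frac{27570191296}{687421}$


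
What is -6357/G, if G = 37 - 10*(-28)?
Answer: -6357/317 ≈ -20.054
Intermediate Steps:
G = 317 (G = 37 + 280 = 317)
-6357/G = -6357/317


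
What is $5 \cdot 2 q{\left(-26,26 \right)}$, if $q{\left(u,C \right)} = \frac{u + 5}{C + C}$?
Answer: $- \frac{105}{26} \approx -4.0385$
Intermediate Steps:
$q{\left(u,C \right)} = \frac{5 + u}{2 C}$
$5 \cdot 2 q{\left(-26,26 \right)} = 5 \cdot 2 \frac{5 - 26}{2 \cdot 26} = 10 \cdot \frac{1}{2} \cdot \frac{1}{26} \left(-21\right) = 10 \left(- \frac{21}{52}\right) = - \frac{105}{26}$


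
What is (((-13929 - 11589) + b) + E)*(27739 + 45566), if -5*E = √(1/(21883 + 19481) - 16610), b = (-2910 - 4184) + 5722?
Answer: -1971171450 - 1629*I*√789427388811/766 ≈ -1.9712e+9 - 1.8895e+6*I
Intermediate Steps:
b = -1372 (b = -7094 + 5722 = -1372)
E = -I*√789427388811/34470 (E = -√(1/(21883 + 19481) - 16610)/5 = -√(1/41364 - 16610)/5 = -I*√789427388811/34470 ≈ -25.776*I)
(((-13929 - 11589) + b) + E)*(27739 + 45566) = (((-13929 - 11589) - 1372) - I*√789427388811/34470)*(27739 + 45566) = ((-25518 - 1372) - I*√789427388811/34470)*73305 = (-26890 - I*√789427388811/34470)*73305 = -1971171450 - 1629*I*√789427388811/766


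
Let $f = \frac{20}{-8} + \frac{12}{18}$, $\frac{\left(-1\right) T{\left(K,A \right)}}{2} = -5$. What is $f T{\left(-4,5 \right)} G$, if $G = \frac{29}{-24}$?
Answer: $\frac{1595}{72} \approx 22.153$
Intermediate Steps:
$T{\left(K,A \right)} = 10$ ($T{\left(K,A \right)} = \left(-2\right) \left(-5\right) = 10$)
$G = - \frac{29}{24}$ ($G = 29 \left(- \frac{1}{24}\right) = - \frac{29}{24} \approx -1.2083$)
$f = - \frac{11}{6}$ ($f = 20 \left(- \frac{1}{8}\right) + 12 \cdot \frac{1}{18} = - \frac{5}{2} + \frac{2}{3} = - \frac{11}{6} \approx -1.8333$)
$f T{\left(-4,5 \right)} G = \left(- \frac{11}{6}\right) 10 \left(- \frac{29}{24}\right) = \left(- \frac{55}{3}\right) \left(- \frac{29}{24}\right) = \frac{1595}{72}$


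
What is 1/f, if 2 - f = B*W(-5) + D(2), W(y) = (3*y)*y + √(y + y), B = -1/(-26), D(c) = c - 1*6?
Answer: 2106/6571 + 26*I*√10/6571 ≈ 0.3205 + 0.012512*I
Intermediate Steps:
D(c) = -6 + c (D(c) = c - 6 = -6 + c)
B = 1/26 (B = -1*(-1/26) = 1/26 ≈ 0.038462)
W(y) = 3*y² + √2*√y (W(y) = 3*y² + √(2*y) = 3*y² + √2*√y)
f = 81/26 - I*√10/26 (f = 2 - ((3*(-5)² + √2*√(-5))/26 + (-6 + 2)) = 2 - ((3*25 + √2*(I*√5))/26 - 4) = 2 - ((75 + I*√10)/26 - 4) = 2 - ((75/26 + I*√10/26) - 4) = 2 - (-29/26 + I*√10/26) = 2 + (29/26 - I*√10/26) = 81/26 - I*√10/26 ≈ 3.1154 - 0.12163*I)
1/f = 1/(81/26 - I*√10/26)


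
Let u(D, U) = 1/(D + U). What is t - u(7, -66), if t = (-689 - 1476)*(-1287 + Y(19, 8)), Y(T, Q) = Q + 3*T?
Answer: 156092171/59 ≈ 2.6456e+6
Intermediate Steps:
t = 2645630 (t = (-689 - 1476)*(-1287 + (8 + 3*19)) = -2165*(-1287 + (8 + 57)) = -2165*(-1287 + 65) = -2165*(-1222) = 2645630)
t - u(7, -66) = 2645630 - 1/(7 - 66) = 2645630 - 1/(-59) = 2645630 - 1*(-1/59) = 2645630 + 1/59 = 156092171/59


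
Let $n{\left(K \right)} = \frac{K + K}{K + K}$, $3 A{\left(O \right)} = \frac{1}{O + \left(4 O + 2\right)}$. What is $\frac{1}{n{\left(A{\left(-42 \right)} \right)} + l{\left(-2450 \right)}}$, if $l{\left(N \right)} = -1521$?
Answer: $- \frac{1}{1520} \approx -0.00065789$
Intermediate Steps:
$A{\left(O \right)} = \frac{1}{3 \left(2 + 5 O\right)}$ ($A{\left(O \right)} = \frac{1}{3 \left(O + \left(4 O + 2\right)\right)} = \frac{1}{3 \left(O + \left(2 + 4 O\right)\right)} = \frac{1}{3 \left(2 + 5 O\right)}$)
$n{\left(K \right)} = 1$ ($n{\left(K \right)} = \frac{2 K}{2 K} = 2 K \frac{1}{2 K} = 1$)
$\frac{1}{n{\left(A{\left(-42 \right)} \right)} + l{\left(-2450 \right)}} = \frac{1}{1 - 1521} = \frac{1}{-1520} = - \frac{1}{1520}$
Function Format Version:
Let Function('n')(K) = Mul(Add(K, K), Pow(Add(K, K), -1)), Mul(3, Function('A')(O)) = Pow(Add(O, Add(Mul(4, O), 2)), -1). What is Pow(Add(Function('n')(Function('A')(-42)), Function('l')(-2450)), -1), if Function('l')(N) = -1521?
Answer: Rational(-1, 1520) ≈ -0.00065789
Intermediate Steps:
Function('A')(O) = Mul(Rational(1, 3), Pow(Add(2, Mul(5, O)), -1)) (Function('A')(O) = Mul(Rational(1, 3), Pow(Add(O, Add(Mul(4, O), 2)), -1)) = Mul(Rational(1, 3), Pow(Add(O, Add(2, Mul(4, O))), -1)) = Mul(Rational(1, 3), Pow(Add(2, Mul(5, O)), -1)))
Function('n')(K) = 1 (Function('n')(K) = Mul(Mul(2, K), Pow(Mul(2, K), -1)) = Mul(Mul(2, K), Mul(Rational(1, 2), Pow(K, -1))) = 1)
Pow(Add(Function('n')(Function('A')(-42)), Function('l')(-2450)), -1) = Pow(Add(1, -1521), -1) = Pow(-1520, -1) = Rational(-1, 1520)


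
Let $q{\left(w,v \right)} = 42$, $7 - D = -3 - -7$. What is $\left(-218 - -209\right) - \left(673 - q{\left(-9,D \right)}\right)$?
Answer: $-640$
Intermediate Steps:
$D = 3$ ($D = 7 - \left(-3 - -7\right) = 7 - \left(-3 + 7\right) = 7 - 4 = 3$)
$\left(-218 - -209\right) - \left(673 - q{\left(-9,D \right)}\right) = \left(-218 - -209\right) - \left(673 - 42\right) = \left(-218 + 209\right) - \left(673 - 42\right) = -9 - 631 = -640$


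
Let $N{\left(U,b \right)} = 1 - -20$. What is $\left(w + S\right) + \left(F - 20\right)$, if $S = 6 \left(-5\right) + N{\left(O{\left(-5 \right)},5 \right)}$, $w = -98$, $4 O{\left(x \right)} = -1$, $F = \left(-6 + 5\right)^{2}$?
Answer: $-126$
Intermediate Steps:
$F = 1$ ($F = \left(-1\right)^{2} = 1$)
$O{\left(x \right)} = - \frac{1}{4}$ ($O{\left(x \right)} = \frac{1}{4} \left(-1\right) = - \frac{1}{4}$)
$N{\left(U,b \right)} = 21$ ($N{\left(U,b \right)} = 1 + 20 = 21$)
$S = -9$ ($S = 6 \left(-5\right) + 21 = -30 + 21 = -9$)
$\left(w + S\right) + \left(F - 20\right) = \left(-98 - 9\right) + \left(1 - 20\right) = -107 - 19 = -126$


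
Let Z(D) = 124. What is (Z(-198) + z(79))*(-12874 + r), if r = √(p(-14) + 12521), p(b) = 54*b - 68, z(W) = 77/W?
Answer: -127105002/79 + 9873*√11697/79 ≈ -1.5954e+6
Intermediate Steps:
p(b) = -68 + 54*b
r = √11697 (r = √((-68 + 54*(-14)) + 12521) = √((-68 - 756) + 12521) = √(-824 + 12521) = √11697 ≈ 108.15)
(Z(-198) + z(79))*(-12874 + r) = (124 + 77/79)*(-12874 + √11697) = 9873*(-12874 + √11697)/79 = -127105002/79 + 9873*√11697/79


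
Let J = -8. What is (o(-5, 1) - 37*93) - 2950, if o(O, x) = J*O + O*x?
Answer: -6356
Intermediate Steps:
o(O, x) = -8*O + O*x
(o(-5, 1) - 37*93) - 2950 = (-5*(-8 + 1) - 37*93) - 2950 = (-5*(-7) - 3441) - 2950 = (35 - 3441) - 2950 = -3406 - 2950 = -6356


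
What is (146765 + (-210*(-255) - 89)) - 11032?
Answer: 189194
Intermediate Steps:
(146765 + (-210*(-255) - 89)) - 11032 = (146765 + (53550 - 89)) - 11032 = (146765 + 53461) - 11032 = 200226 - 11032 = 189194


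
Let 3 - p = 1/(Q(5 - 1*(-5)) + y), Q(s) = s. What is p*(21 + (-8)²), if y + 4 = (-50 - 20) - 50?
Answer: 29155/114 ≈ 255.75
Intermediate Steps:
y = -124 (y = -4 + ((-50 - 20) - 50) = -4 + (-70 - 50) = -4 - 120 = -124)
p = 343/114 (p = 3 - 1/((5 - 1*(-5)) - 124) = 3 - 1/((5 + 5) - 124) = 3 - 1/(10 - 124) = 3 - 1/(-114) = 3 - 1*(-1/114) = 3 + 1/114 = 343/114 ≈ 3.0088)
p*(21 + (-8)²) = 343*(21 + (-8)²)/114 = 343*(21 + 64)/114 = (343/114)*85 = 29155/114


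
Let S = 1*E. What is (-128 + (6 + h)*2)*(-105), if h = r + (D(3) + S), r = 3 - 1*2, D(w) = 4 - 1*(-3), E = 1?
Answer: 10290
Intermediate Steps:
S = 1 (S = 1*1 = 1)
D(w) = 7 (D(w) = 4 + 3 = 7)
r = 1 (r = 3 - 2 = 1)
h = 9 (h = 1 + (7 + 1) = 1 + 8 = 9)
(-128 + (6 + h)*2)*(-105) = (-128 + (6 + 9)*2)*(-105) = (-128 + 15*2)*(-105) = (-128 + 30)*(-105) = -98*(-105) = 10290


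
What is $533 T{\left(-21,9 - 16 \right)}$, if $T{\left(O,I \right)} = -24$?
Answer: $-12792$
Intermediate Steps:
$533 T{\left(-21,9 - 16 \right)} = 533 \left(-24\right) = -12792$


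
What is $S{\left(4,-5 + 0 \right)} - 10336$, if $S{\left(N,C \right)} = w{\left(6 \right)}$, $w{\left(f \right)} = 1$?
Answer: $-10335$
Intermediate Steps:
$S{\left(N,C \right)} = 1$
$S{\left(4,-5 + 0 \right)} - 10336 = 1 - 10336 = -10335$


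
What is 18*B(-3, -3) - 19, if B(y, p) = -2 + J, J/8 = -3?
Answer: -487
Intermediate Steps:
J = -24 (J = 8*(-3) = -24)
B(y, p) = -26 (B(y, p) = -2 - 24 = -26)
18*B(-3, -3) - 19 = 18*(-26) - 19 = -468 - 19 = -487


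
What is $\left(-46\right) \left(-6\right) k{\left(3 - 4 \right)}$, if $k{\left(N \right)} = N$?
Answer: $-276$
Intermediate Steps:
$\left(-46\right) \left(-6\right) k{\left(3 - 4 \right)} = \left(-46\right) \left(-6\right) \left(3 - 4\right) = 276 \left(3 - 4\right) = 276 \left(-1\right) = -276$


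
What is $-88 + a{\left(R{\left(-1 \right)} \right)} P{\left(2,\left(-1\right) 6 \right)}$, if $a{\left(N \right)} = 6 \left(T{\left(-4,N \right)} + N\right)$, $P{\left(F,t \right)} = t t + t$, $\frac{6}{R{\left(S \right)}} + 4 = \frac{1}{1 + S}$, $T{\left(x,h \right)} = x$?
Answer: $-808$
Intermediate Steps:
$R{\left(S \right)} = \frac{6}{-4 + \frac{1}{1 + S}}$
$P{\left(F,t \right)} = t + t^{2}$ ($P{\left(F,t \right)} = t^{2} + t = t + t^{2}$)
$a{\left(N \right)} = -24 + 6 N$ ($a{\left(N \right)} = 6 \left(-4 + N\right) = -24 + 6 N$)
$-88 + a{\left(R{\left(-1 \right)} \right)} P{\left(2,\left(-1\right) 6 \right)} = -88 + \left(-24 + 6 \frac{6 \left(-1 - -1\right)}{3 + 4 \left(-1\right)}\right) \left(-1\right) 6 \left(1 - 6\right) = -88 + \left(-24 + 6 \frac{6 \left(-1 + 1\right)}{3 - 4}\right) \left(- 6 \left(1 - 6\right)\right) = -88 + \left(-24 + 6 \cdot 6 \frac{1}{-1} \cdot 0\right) \left(\left(-6\right) \left(-5\right)\right) = -88 + \left(-24 + 6 \cdot 6 \left(-1\right) 0\right) 30 = -88 + \left(-24 + 6 \cdot 0\right) 30 = -88 + \left(-24 + 0\right) 30 = -88 - 720 = -808$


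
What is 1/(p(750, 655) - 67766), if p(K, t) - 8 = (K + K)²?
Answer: 1/2182242 ≈ 4.5824e-7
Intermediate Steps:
p(K, t) = 8 + 4*K² (p(K, t) = 8 + (K + K)² = 8 + (2*K)² = 8 + 4*K²)
1/(p(750, 655) - 67766) = 1/((8 + 4*750²) - 67766) = 1/((8 + 4*562500) - 67766) = 1/((8 + 2250000) - 67766) = 1/(2250008 - 67766) = 1/2182242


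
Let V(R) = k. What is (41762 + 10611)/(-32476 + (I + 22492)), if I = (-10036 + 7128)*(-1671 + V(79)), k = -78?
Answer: 52373/5076108 ≈ 0.010318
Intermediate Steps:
V(R) = -78
I = 5086092 (I = (-10036 + 7128)*(-1671 - 78) = -2908*(-1749) = 5086092)
(41762 + 10611)/(-32476 + (I + 22492)) = (41762 + 10611)/(-32476 + (5086092 + 22492)) = 52373/(-32476 + 5108584) = 52373/5076108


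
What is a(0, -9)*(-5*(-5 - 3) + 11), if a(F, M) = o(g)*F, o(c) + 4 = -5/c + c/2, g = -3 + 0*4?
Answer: 0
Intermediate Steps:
g = -3 (g = -3 + 0 = -3)
o(c) = -4 + c/2 - 5/c (o(c) = -4 + (-5/c + c/2) = -4 + (c/2 - 5/c) = -4 + c/2 - 5/c)
a(F, M) = -23*F/6 (a(F, M) = (-4 + (½)*(-3) - 5/(-3))*F = (-4 - 3/2 - 5*(-⅓))*F = (-4 - 3/2 + 5/3)*F = -23*F/6)
a(0, -9)*(-5*(-5 - 3) + 11) = (-23/6*0)*(-5*(-5 - 3) + 11) = 0*(-5*(-8) + 11) = 0*(40 + 11) = 0*51 = 0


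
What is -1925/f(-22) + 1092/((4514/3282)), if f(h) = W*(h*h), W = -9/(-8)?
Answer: 176615278/223443 ≈ 790.43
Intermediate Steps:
W = 9/8 (W = -9*(-⅛) = 9/8 ≈ 1.1250)
f(h) = 9*h²/8 (f(h) = 9*(h*h)/8 = 9*h²/8)
-1925/f(-22) + 1092/((4514/3282)) = -1925/((9/8)*(-22)²) + 1092/((4514/3282)) = -1925/((9/8)*484) + 1092/((4514*(1/3282))) = -1925/1089/2 + 1092/(2257/1641) = -1925*2/1089 + 1092*(1641/2257) = -350/99 + 1791972/2257 = 176615278/223443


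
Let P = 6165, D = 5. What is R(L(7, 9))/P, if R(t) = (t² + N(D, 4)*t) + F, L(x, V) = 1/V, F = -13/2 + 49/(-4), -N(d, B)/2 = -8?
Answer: -1099/399492 ≈ -0.0027510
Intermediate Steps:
N(d, B) = 16 (N(d, B) = -2*(-8) = 16)
F = -75/4 (F = -13*½ + 49*(-¼) = -13/2 - 49/4 = -75/4 ≈ -18.750)
R(t) = -75/4 + t² + 16*t (R(t) = (t² + 16*t) - 75/4 = -75/4 + t² + 16*t)
R(L(7, 9))/P = (-75/4 + (1/9)² + 16/9)/6165 = (-75/4 + (⅑)² + 16*(⅑))*(1/6165) = (-75/4 + 1/81 + 16/9)*(1/6165) = -5495/324*1/6165 = -1099/399492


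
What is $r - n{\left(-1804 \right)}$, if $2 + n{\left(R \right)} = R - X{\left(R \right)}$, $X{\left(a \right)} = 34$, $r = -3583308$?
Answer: $-3581468$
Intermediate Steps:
$n{\left(R \right)} = -36 + R$ ($n{\left(R \right)} = -2 + \left(R - 34\right) = -2 + \left(-34 + R\right) = -36 + R$)
$r - n{\left(-1804 \right)} = -3583308 - \left(-36 - 1804\right) = -3583308 - -1840 = -3583308 + 1840 = -3581468$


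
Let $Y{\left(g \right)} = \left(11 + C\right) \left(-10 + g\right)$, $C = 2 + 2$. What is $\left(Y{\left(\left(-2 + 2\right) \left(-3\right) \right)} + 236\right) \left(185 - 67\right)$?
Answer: $10148$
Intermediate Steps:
$C = 4$
$Y{\left(g \right)} = -150 + 15 g$ ($Y{\left(g \right)} = \left(11 + 4\right) \left(-10 + g\right) = 15 \left(-10 + g\right) = -150 + 15 g$)
$\left(Y{\left(\left(-2 + 2\right) \left(-3\right) \right)} + 236\right) \left(185 - 67\right) = \left(\left(-150 + 15 \left(-2 + 2\right) \left(-3\right)\right) + 236\right) \left(185 - 67\right) = \left(\left(-150 + 15 \cdot 0 \left(-3\right)\right) + 236\right) \left(185 + \left(-43 + \left(-43 + 19\right)\right)\right) = \left(\left(-150 + 15 \cdot 0\right) + 236\right) \left(185 - 67\right) = \left(\left(-150 + 0\right) + 236\right) \left(185 - 67\right) = \left(-150 + 236\right) 118 = 86 \cdot 118 = 10148$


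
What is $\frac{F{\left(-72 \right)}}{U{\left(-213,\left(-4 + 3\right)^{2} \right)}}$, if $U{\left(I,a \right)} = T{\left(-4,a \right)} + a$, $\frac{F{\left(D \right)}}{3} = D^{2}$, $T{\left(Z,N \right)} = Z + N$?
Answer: $-7776$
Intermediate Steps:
$T{\left(Z,N \right)} = N + Z$
$F{\left(D \right)} = 3 D^{2}$
$U{\left(I,a \right)} = -4 + 2 a$ ($U{\left(I,a \right)} = \left(a - 4\right) + a = \left(-4 + a\right) + a = -4 + 2 a$)
$\frac{F{\left(-72 \right)}}{U{\left(-213,\left(-4 + 3\right)^{2} \right)}} = \frac{3 \left(-72\right)^{2}}{-4 + 2 \left(-4 + 3\right)^{2}} = \frac{3 \cdot 5184}{-4 + 2 \left(-1\right)^{2}} = \frac{15552}{-4 + 2 \cdot 1} = \frac{15552}{-4 + 2} = \frac{15552}{-2} = 15552 \left(- \frac{1}{2}\right) = -7776$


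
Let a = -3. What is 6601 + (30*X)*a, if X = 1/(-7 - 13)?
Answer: 13211/2 ≈ 6605.5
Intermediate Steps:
X = -1/20 (X = 1/(-20) = -1/20 ≈ -0.050000)
6601 + (30*X)*a = 6601 + (30*(-1/20))*(-3) = 6601 - 3/2*(-3) = 6601 + 9/2 = 13211/2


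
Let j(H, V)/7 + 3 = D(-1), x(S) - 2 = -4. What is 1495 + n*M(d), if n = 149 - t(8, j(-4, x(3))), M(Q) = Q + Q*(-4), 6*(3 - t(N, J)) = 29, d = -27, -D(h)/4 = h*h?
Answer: 27425/2 ≈ 13713.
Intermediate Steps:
D(h) = -4*h² (D(h) = -4*h*h = -4*h²)
x(S) = -2 (x(S) = 2 - 4 = -2)
j(H, V) = -49 (j(H, V) = -21 + 7*(-4*(-1)²) = -21 + 7*(-4*1) = -21 + 7*(-4) = -21 - 28 = -49)
t(N, J) = -11/6 (t(N, J) = 3 - ⅙*29 = 3 - 29/6 = -11/6)
M(Q) = -3*Q (M(Q) = Q - 4*Q = -3*Q)
n = 905/6 (n = 149 - 1*(-11/6) = 149 + 11/6 = 905/6 ≈ 150.83)
1495 + n*M(d) = 1495 + 905*(-3*(-27))/6 = 1495 + (905/6)*81 = 1495 + 24435/2 = 27425/2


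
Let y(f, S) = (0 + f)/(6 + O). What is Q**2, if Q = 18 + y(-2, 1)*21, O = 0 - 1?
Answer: 2304/25 ≈ 92.160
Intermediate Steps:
O = -1
y(f, S) = f/5 (y(f, S) = (0 + f)/(6 - 1) = f/5)
Q = 48/5 (Q = 18 + ((1/5)*(-2))*21 = 18 - 2/5*21 = 18 - 42/5 = 48/5 ≈ 9.6000)
Q**2 = (48/5)**2 = 2304/25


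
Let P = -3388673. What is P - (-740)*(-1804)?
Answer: -4723633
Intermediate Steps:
P - (-740)*(-1804) = -3388673 - (-740)*(-1804) = -3388673 - 1*1334960 = -3388673 - 1334960 = -4723633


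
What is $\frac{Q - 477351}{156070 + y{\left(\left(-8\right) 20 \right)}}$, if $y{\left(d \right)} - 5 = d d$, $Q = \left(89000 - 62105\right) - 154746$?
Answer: $- \frac{46554}{13975} \approx -3.3312$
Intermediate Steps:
$Q = -127851$ ($Q = 26895 - 154746 = -127851$)
$y{\left(d \right)} = 5 + d^{2}$ ($y{\left(d \right)} = 5 + d d = 5 + d^{2}$)
$\frac{Q - 477351}{156070 + y{\left(\left(-8\right) 20 \right)}} = \frac{-127851 - 477351}{156070 + \left(5 + \left(\left(-8\right) 20\right)^{2}\right)} = - \frac{605202}{156070 + \left(5 + \left(-160\right)^{2}\right)} = - \frac{605202}{156070 + \left(5 + 25600\right)} = - \frac{605202}{156070 + 25605} = - \frac{605202}{181675} = \left(-605202\right) \frac{1}{181675} = - \frac{46554}{13975}$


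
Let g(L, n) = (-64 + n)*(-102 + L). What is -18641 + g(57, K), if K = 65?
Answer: -18686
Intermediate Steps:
g(L, n) = (-102 + L)*(-64 + n)
-18641 + g(57, K) = -18641 + (6528 - 102*65 - 64*57 + 57*65) = -18641 + (6528 - 6630 - 3648 + 3705) = -18641 - 45 = -18686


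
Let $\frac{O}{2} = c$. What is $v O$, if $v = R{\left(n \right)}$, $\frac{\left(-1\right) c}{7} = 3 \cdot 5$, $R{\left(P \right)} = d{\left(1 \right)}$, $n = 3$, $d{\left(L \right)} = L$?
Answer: $-210$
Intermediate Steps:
$R{\left(P \right)} = 1$
$c = -105$ ($c = - 7 \cdot 3 \cdot 5 = \left(-7\right) 15 = -105$)
$O = -210$ ($O = 2 \left(-105\right) = -210$)
$v = 1$
$v O = 1 \left(-210\right) = -210$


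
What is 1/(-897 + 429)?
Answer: -1/468 ≈ -0.0021368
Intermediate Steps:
1/(-897 + 429) = 1/(-468) = -1/468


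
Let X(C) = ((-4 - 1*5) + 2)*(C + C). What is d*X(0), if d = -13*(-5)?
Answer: 0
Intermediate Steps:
d = 65
X(C) = -14*C (X(C) = ((-4 - 5) + 2)*(2*C) = (-9 + 2)*(2*C) = -14*C)
d*X(0) = 65*(-14*0) = 65*0 = 0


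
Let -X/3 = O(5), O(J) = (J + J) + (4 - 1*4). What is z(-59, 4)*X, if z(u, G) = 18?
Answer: -540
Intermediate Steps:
O(J) = 2*J (O(J) = 2*J + (4 - 4) = 2*J + 0 = 2*J)
X = -30 (X = -6*5 = -3*10 = -30)
z(-59, 4)*X = 18*(-30) = -540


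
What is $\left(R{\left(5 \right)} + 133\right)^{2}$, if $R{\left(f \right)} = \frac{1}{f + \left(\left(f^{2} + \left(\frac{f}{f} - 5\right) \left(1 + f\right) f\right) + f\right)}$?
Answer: $\frac{127780416}{7225} \approx 17686.0$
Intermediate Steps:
$R{\left(f \right)} = \frac{1}{f^{2} + 2 f + f \left(-4 - 4 f\right)}$ ($R{\left(f \right)} = \frac{1}{f + \left(\left(f^{2} + \left(1 - 5\right) \left(1 + f\right) f\right) + f\right)} = \frac{1}{f + \left(\left(f^{2} + - 4 \left(1 + f\right) f\right) + f\right)} = \frac{1}{f + \left(\left(f^{2} + \left(-4 - 4 f\right) f\right) + f\right)} = \frac{1}{f + \left(\left(f^{2} + f \left(-4 - 4 f\right)\right) + f\right)} = \frac{1}{f + \left(f + f^{2} + f \left(-4 - 4 f\right)\right)} = \frac{1}{f^{2} + 2 f + f \left(-4 - 4 f\right)}$)
$\left(R{\left(5 \right)} + 133\right)^{2} = \left(- \frac{1}{5 \left(2 + 3 \cdot 5\right)} + 133\right)^{2} = \left(\left(-1\right) \frac{1}{5} \frac{1}{2 + 15} + 133\right)^{2} = \left(\left(-1\right) \frac{1}{5} \cdot \frac{1}{17} + 133\right)^{2} = \left(- \frac{1}{85} + 133\right)^{2} = \left(\frac{11304}{85}\right)^{2} = \frac{127780416}{7225}$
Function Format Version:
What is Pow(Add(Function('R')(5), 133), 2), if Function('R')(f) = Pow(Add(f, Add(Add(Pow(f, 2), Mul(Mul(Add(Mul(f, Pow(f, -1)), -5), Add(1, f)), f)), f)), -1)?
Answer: Rational(127780416, 7225) ≈ 17686.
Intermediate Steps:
Function('R')(f) = Pow(Add(Pow(f, 2), Mul(2, f), Mul(f, Add(-4, Mul(-4, f)))), -1) (Function('R')(f) = Pow(Add(f, Add(Add(Pow(f, 2), Mul(Mul(Add(1, -5), Add(1, f)), f)), f)), -1) = Pow(Add(f, Add(Add(Pow(f, 2), Mul(Mul(-4, Add(1, f)), f)), f)), -1) = Pow(Add(f, Add(Add(Pow(f, 2), Mul(Add(-4, Mul(-4, f)), f)), f)), -1) = Pow(Add(f, Add(Add(Pow(f, 2), Mul(f, Add(-4, Mul(-4, f)))), f)), -1) = Pow(Add(f, Add(f, Pow(f, 2), Mul(f, Add(-4, Mul(-4, f))))), -1) = Pow(Add(Pow(f, 2), Mul(2, f), Mul(f, Add(-4, Mul(-4, f)))), -1))
Pow(Add(Function('R')(5), 133), 2) = Pow(Add(Mul(-1, Pow(5, -1), Pow(Add(2, Mul(3, 5)), -1)), 133), 2) = Pow(Add(Mul(-1, Rational(1, 5), Pow(Add(2, 15), -1)), 133), 2) = Pow(Add(Mul(-1, Rational(1, 5), Pow(17, -1)), 133), 2) = Pow(Add(Mul(-1, Rational(1, 5), Rational(1, 17)), 133), 2) = Pow(Add(Rational(-1, 85), 133), 2) = Pow(Rational(11304, 85), 2) = Rational(127780416, 7225)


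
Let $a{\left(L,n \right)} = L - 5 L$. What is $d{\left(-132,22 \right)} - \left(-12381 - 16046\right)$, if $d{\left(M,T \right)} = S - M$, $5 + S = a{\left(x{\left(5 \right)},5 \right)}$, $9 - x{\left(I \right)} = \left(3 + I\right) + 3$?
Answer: $28562$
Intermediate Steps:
$x{\left(I \right)} = 3 - I$ ($x{\left(I \right)} = 9 - \left(\left(3 + I\right) + 3\right) = 9 - \left(6 + I\right) = 3 - I$)
$a{\left(L,n \right)} = - 4 L$
$S = 3$ ($S = -5 - 4 \left(3 - 5\right) = -5 - -8 = -5 + 8 = 3$)
$d{\left(M,T \right)} = 3 - M$
$d{\left(-132,22 \right)} - \left(-12381 - 16046\right) = \left(3 - -132\right) - \left(-12381 - 16046\right) = \left(3 + 132\right) - -28427 = 135 + 28427 = 28562$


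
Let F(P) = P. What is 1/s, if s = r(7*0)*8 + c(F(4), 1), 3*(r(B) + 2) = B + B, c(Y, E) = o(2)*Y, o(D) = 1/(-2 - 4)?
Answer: -3/50 ≈ -0.060000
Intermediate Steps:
o(D) = -⅙ (o(D) = 1/(-6) = -⅙)
c(Y, E) = -Y/6
r(B) = -2 + 2*B/3 (r(B) = -2 + (B + B)/3 = -2 + (2*B)/3 = -2 + 2*B/3)
s = -50/3 (s = (-2 + 2*(7*0)/3)*8 - ⅙*4 = (-2 + (⅔)*0)*8 - ⅔ = (-2 + 0)*8 - ⅔ = -2*8 - ⅔ = -16 - ⅔ = -50/3 ≈ -16.667)
1/s = 1/(-50/3) = -3/50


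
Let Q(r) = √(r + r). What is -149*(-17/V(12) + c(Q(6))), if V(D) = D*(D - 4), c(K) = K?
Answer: 2533/96 - 298*√3 ≈ -489.77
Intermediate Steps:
Q(r) = √2*√r (Q(r) = √(2*r) = √2*√r)
V(D) = D*(-4 + D)
-149*(-17/V(12) + c(Q(6))) = -149*(-17*1/(12*(-4 + 12)) + √2*√6) = -149*(-17/(12*8) + 2*√3) = -149*(-17/96 + 2*√3) = 2533/96 - 298*√3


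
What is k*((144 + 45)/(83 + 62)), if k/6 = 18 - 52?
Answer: -38556/145 ≈ -265.90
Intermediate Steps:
k = -204 (k = 6*(18 - 52) = 6*(-34) = -204)
k*((144 + 45)/(83 + 62)) = -204*(144 + 45)/(83 + 62) = -38556/145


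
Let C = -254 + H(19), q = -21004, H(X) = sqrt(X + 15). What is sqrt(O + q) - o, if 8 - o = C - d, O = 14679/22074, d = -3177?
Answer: 2915 + sqrt(34) + I*sqrt(1137124001962)/7358 ≈ 2920.8 + 144.93*I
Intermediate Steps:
O = 4893/7358 (O = 14679*(1/22074) = 4893/7358 ≈ 0.66499)
H(X) = sqrt(15 + X)
C = -254 + sqrt(34) (C = -254 + sqrt(15 + 19) = -254 + sqrt(34) ≈ -248.17)
o = -2915 - sqrt(34) (o = 8 - ((-254 + sqrt(34)) - 1*(-3177)) = 8 - ((-254 + sqrt(34)) + 3177) = 8 - (2923 + sqrt(34)) = 8 + (-2923 - sqrt(34)) = -2915 - sqrt(34) ≈ -2920.8)
sqrt(O + q) - o = sqrt(4893/7358 - 21004) - (-2915 - sqrt(34)) = sqrt(-154542539/7358) + (2915 + sqrt(34)) = I*sqrt(1137124001962)/7358 + (2915 + sqrt(34)) = 2915 + sqrt(34) + I*sqrt(1137124001962)/7358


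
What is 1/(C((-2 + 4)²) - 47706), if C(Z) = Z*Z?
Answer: -1/47690 ≈ -2.0969e-5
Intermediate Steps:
C(Z) = Z²
1/(C((-2 + 4)²) - 47706) = 1/(((-2 + 4)²)² - 47706) = 1/((2²)² - 47706) = 1/(4² - 47706) = 1/(16 - 47706) = 1/(-47690) = -1/47690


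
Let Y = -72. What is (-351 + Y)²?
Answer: 178929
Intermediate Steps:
(-351 + Y)² = (-351 - 72)² = (-423)² = 178929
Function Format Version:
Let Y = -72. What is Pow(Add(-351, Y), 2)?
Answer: 178929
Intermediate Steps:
Pow(Add(-351, Y), 2) = Pow(Add(-351, -72), 2) = Pow(-423, 2) = 178929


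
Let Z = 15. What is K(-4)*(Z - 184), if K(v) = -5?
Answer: 845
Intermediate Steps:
K(-4)*(Z - 184) = -5*(15 - 184) = -5*(-169) = 845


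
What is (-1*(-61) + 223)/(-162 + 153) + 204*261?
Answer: 478912/9 ≈ 53212.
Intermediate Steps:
(-1*(-61) + 223)/(-162 + 153) + 204*261 = (61 + 223)/(-9) + 53244 = 284*(-1/9) + 53244 = -284/9 + 53244 = 478912/9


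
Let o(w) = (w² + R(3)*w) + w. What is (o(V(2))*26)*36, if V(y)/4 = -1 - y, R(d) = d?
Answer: 89856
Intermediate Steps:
V(y) = -4 - 4*y (V(y) = 4*(-1 - y) = -4 - 4*y)
o(w) = w² + 4*w (o(w) = (w² + 3*w) + w = w² + 4*w)
(o(V(2))*26)*36 = (((-4 - 4*2)*(4 + (-4 - 4*2)))*26)*36 = (((-4 - 8)*(4 + (-4 - 8)))*26)*36 = (-12*(4 - 12)*26)*36 = (-12*(-8)*26)*36 = (96*26)*36 = 2496*36 = 89856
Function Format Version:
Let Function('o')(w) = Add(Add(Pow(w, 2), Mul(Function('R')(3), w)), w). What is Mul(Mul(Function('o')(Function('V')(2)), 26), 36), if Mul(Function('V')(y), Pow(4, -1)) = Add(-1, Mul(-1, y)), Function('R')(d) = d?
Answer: 89856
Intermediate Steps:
Function('V')(y) = Add(-4, Mul(-4, y)) (Function('V')(y) = Mul(4, Add(-1, Mul(-1, y))) = Add(-4, Mul(-4, y)))
Function('o')(w) = Add(Pow(w, 2), Mul(4, w)) (Function('o')(w) = Add(Add(Pow(w, 2), Mul(3, w)), w) = Add(Pow(w, 2), Mul(4, w)))
Mul(Mul(Function('o')(Function('V')(2)), 26), 36) = Mul(Mul(Mul(Add(-4, Mul(-4, 2)), Add(4, Add(-4, Mul(-4, 2)))), 26), 36) = Mul(Mul(Mul(Add(-4, -8), Add(4, Add(-4, -8))), 26), 36) = Mul(Mul(Mul(-12, Add(4, -12)), 26), 36) = Mul(Mul(Mul(-12, -8), 26), 36) = Mul(Mul(96, 26), 36) = Mul(2496, 36) = 89856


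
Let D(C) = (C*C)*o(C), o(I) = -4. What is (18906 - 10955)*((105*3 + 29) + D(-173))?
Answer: -949126772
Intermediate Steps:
D(C) = -4*C**2 (D(C) = (C*C)*(-4) = C**2*(-4) = -4*C**2)
(18906 - 10955)*((105*3 + 29) + D(-173)) = (18906 - 10955)*((105*3 + 29) - 4*(-173)**2) = 7951*((315 + 29) - 4*29929) = 7951*(344 - 119716) = 7951*(-119372) = -949126772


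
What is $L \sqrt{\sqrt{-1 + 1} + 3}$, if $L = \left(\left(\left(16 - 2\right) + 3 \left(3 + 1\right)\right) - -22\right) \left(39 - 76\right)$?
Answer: $- 1776 \sqrt{3} \approx -3076.1$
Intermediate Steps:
$L = -1776$ ($L = \left(\left(14 + 3 \cdot 4\right) + \left(-52 + 74\right)\right) \left(-37\right) = \left(\left(14 + 12\right) + 22\right) \left(-37\right) = \left(26 + 22\right) \left(-37\right) = 48 \left(-37\right) = -1776$)
$L \sqrt{\sqrt{-1 + 1} + 3} = - 1776 \sqrt{\sqrt{-1 + 1} + 3} = - 1776 \sqrt{\sqrt{0} + 3} = - 1776 \sqrt{0 + 3} = - 1776 \sqrt{3}$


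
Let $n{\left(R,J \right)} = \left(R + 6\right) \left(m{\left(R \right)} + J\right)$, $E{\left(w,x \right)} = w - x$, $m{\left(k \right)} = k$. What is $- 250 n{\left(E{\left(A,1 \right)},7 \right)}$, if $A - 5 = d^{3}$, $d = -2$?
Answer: $-1500$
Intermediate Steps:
$A = -3$ ($A = 5 + \left(-2\right)^{3} = 5 - 8 = -3$)
$n{\left(R,J \right)} = \left(6 + R\right) \left(J + R\right)$ ($n{\left(R,J \right)} = \left(R + 6\right) \left(R + J\right) = \left(6 + R\right) \left(J + R\right)$)
$- 250 n{\left(E{\left(A,1 \right)},7 \right)} = - 250 \left(\left(-3 - 1\right)^{2} + 6 \cdot 7 + 6 \left(-3 - 1\right) + 7 \left(-3 - 1\right)\right) = - 250 \left(\left(-3 - 1\right)^{2} + 42 + 6 \left(-3 - 1\right) + 7 \left(-3 - 1\right)\right) = - 250 \left(\left(-4\right)^{2} + 42 + 6 \left(-4\right) + 7 \left(-4\right)\right) = - 250 \left(16 + 42 - 24 - 28\right) = \left(-250\right) 6 = -1500$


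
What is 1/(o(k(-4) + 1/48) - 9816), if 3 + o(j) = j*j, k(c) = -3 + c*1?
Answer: -2304/22510751 ≈ -0.00010235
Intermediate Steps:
k(c) = -3 + c
o(j) = -3 + j**2 (o(j) = -3 + j*j = -3 + j**2)
1/(o(k(-4) + 1/48) - 9816) = 1/((-3 + ((-3 - 4) + 1/48)**2) - 9816) = 1/((-3 + (-7 + 1/48)**2) - 9816) = 1/((-3 + (-335/48)**2) - 9816) = 1/((-3 + 112225/2304) - 9816) = 1/(105313/2304 - 9816) = 1/(-22510751/2304) = -2304/22510751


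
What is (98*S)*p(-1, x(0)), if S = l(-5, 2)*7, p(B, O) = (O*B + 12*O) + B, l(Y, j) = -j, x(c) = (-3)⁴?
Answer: -1221080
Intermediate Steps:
x(c) = 81
p(B, O) = B + 12*O + B*O (p(B, O) = (B*O + 12*O) + B = (12*O + B*O) + B = B + 12*O + B*O)
S = -14 (S = -1*2*7 = -2*7 = -14)
(98*S)*p(-1, x(0)) = (98*(-14))*(-1 + 12*81 - 1*81) = -1372*(-1 + 972 - 81) = -1372*890 = -1221080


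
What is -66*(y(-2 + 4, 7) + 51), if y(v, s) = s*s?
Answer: -6600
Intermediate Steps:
y(v, s) = s**2
-66*(y(-2 + 4, 7) + 51) = -66*(7**2 + 51) = -66*(49 + 51) = -66*100 = -6600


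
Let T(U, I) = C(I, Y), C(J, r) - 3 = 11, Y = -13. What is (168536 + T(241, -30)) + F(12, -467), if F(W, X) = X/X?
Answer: 168551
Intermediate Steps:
C(J, r) = 14 (C(J, r) = 3 + 11 = 14)
T(U, I) = 14
F(W, X) = 1
(168536 + T(241, -30)) + F(12, -467) = (168536 + 14) + 1 = 168550 + 1 = 168551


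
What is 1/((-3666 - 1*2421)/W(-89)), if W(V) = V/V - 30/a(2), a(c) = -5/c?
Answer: -13/6087 ≈ -0.0021357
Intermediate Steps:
W(V) = 13 (W(V) = V/V - 30/((-5/2)) = 1 - 30/((-5*½)) = 1 - 30/(-5/2) = 1 - 30*(-⅖) = 1 + 12 = 13)
1/((-3666 - 1*2421)/W(-89)) = 1/((-3666 - 1*2421)/13) = 1/((-3666 - 2421)*(1/13)) = 1/(-6087*1/13) = 1/(-6087/13) = -13/6087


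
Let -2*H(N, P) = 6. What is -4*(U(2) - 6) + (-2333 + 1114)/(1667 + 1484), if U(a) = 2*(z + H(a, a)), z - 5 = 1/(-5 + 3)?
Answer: 1591/137 ≈ 11.613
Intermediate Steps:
H(N, P) = -3 (H(N, P) = -½*6 = -3)
z = 9/2 (z = 5 + 1/(-5 + 3) = 5 + 1/(-2) = 5 - ½ = 9/2 ≈ 4.5000)
U(a) = 3 (U(a) = 2*(9/2 - 3) = 2*(3/2) = 3)
-4*(U(2) - 6) + (-2333 + 1114)/(1667 + 1484) = -4*(3 - 6) + (-2333 + 1114)/(1667 + 1484) = -4*(-3) - 1219/3151 = 12 - 1219*1/3151 = 12 - 53/137 = 1591/137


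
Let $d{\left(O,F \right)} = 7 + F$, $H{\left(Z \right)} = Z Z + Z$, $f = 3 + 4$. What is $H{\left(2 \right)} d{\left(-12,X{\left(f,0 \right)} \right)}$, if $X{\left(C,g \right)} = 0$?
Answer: $42$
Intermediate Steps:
$f = 7$
$H{\left(Z \right)} = Z + Z^{2}$ ($H{\left(Z \right)} = Z^{2} + Z = Z + Z^{2}$)
$H{\left(2 \right)} d{\left(-12,X{\left(f,0 \right)} \right)} = 2 \left(1 + 2\right) \left(7 + 0\right) = 2 \cdot 3 \cdot 7 = 6 \cdot 7 = 42$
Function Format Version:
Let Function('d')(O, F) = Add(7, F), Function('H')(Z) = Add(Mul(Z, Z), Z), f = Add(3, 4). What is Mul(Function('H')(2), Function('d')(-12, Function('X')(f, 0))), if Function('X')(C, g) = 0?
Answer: 42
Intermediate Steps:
f = 7
Function('H')(Z) = Add(Z, Pow(Z, 2)) (Function('H')(Z) = Add(Pow(Z, 2), Z) = Add(Z, Pow(Z, 2)))
Mul(Function('H')(2), Function('d')(-12, Function('X')(f, 0))) = Mul(Mul(2, Add(1, 2)), Add(7, 0)) = Mul(Mul(2, 3), 7) = Mul(6, 7) = 42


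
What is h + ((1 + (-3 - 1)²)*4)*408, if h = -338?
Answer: 27406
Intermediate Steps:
h + ((1 + (-3 - 1)²)*4)*408 = -338 + ((1 + (-3 - 1)²)*4)*408 = -338 + ((1 + (-4)²)*4)*408 = -338 + ((1 + 16)*4)*408 = -338 + (17*4)*408 = -338 + 68*408 = -338 + 27744 = 27406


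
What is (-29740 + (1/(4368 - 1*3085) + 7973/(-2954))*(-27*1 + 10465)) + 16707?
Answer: -11152717914/270713 ≈ -41198.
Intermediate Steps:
(-29740 + (1/(4368 - 1*3085) + 7973/(-2954))*(-27*1 + 10465)) + 16707 = (-29740 + (1/(4368 - 3085) + 7973*(-1/2954))*(-27 + 10465)) + 16707 = (-29740 + (1/1283 - 1139/422)*10438) + 16707 = (-29740 - 1460915/541426*10438) + 16707 = (-29740 - 7624515385/270713) + 16707 = -15675520005/270713 + 16707 = -11152717914/270713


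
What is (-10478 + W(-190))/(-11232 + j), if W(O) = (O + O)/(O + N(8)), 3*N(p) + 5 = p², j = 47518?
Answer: -2676559/9271073 ≈ -0.28870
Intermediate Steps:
N(p) = -5/3 + p²/3
W(O) = 2*O/(59/3 + O) (W(O) = (O + O)/(O + (-5/3 + (⅓)*8²)) = (2*O)/(O + (-5/3 + (⅓)*64)) = (2*O)/(O + (-5/3 + 64/3)) = (2*O)/(O + 59/3) = (2*O)/(59/3 + O) = 2*O/(59/3 + O))
(-10478 + W(-190))/(-11232 + j) = (-10478 + 6*(-190)/(59 + 3*(-190)))/(-11232 + 47518) = (-10478 + 6*(-190)/(59 - 570))/36286 = (-10478 + 6*(-190)/(-511))*(1/36286) = (-10478 + 6*(-190)*(-1/511))*(1/36286) = (-10478 + 1140/511)*(1/36286) = -5353118/511*1/36286 = -2676559/9271073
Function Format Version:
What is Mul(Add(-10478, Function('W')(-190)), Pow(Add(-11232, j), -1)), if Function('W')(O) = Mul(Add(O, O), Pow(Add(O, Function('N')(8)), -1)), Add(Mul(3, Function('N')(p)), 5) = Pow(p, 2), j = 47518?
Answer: Rational(-2676559, 9271073) ≈ -0.28870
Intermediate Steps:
Function('N')(p) = Add(Rational(-5, 3), Mul(Rational(1, 3), Pow(p, 2)))
Function('W')(O) = Mul(2, O, Pow(Add(Rational(59, 3), O), -1)) (Function('W')(O) = Mul(Add(O, O), Pow(Add(O, Add(Rational(-5, 3), Mul(Rational(1, 3), Pow(8, 2)))), -1)) = Mul(Mul(2, O), Pow(Add(O, Add(Rational(-5, 3), Mul(Rational(1, 3), 64))), -1)) = Mul(Mul(2, O), Pow(Add(O, Add(Rational(-5, 3), Rational(64, 3))), -1)) = Mul(Mul(2, O), Pow(Add(O, Rational(59, 3)), -1)) = Mul(Mul(2, O), Pow(Add(Rational(59, 3), O), -1)) = Mul(2, O, Pow(Add(Rational(59, 3), O), -1)))
Mul(Add(-10478, Function('W')(-190)), Pow(Add(-11232, j), -1)) = Mul(Add(-10478, Mul(6, -190, Pow(Add(59, Mul(3, -190)), -1))), Pow(Add(-11232, 47518), -1)) = Mul(Add(-10478, Mul(6, -190, Pow(Add(59, -570), -1))), Pow(36286, -1)) = Mul(Add(-10478, Mul(6, -190, Pow(-511, -1))), Rational(1, 36286)) = Mul(Add(-10478, Mul(6, -190, Rational(-1, 511))), Rational(1, 36286)) = Mul(Add(-10478, Rational(1140, 511)), Rational(1, 36286)) = Mul(Rational(-5353118, 511), Rational(1, 36286)) = Rational(-2676559, 9271073)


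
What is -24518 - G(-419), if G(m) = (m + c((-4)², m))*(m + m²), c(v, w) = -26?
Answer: 77913672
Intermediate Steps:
G(m) = (-26 + m)*(m + m²) (G(m) = (m - 26)*(m + m²) = (-26 + m)*(m + m²))
-24518 - G(-419) = -24518 - (-419)*(-26 + (-419)² - 25*(-419)) = -24518 - (-419)*(-26 + 175561 + 10475) = -24518 - (-419)*186010 = -24518 - 1*(-77938190) = -24518 + 77938190 = 77913672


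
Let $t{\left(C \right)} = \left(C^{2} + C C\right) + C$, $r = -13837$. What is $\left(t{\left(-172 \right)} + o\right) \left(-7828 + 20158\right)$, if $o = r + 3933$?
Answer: $605304360$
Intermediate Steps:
$t{\left(C \right)} = C + 2 C^{2}$ ($t{\left(C \right)} = \left(C^{2} + C^{2}\right) + C = 2 C^{2} + C = C + 2 C^{2}$)
$o = -9904$ ($o = -13837 + 3933 = -9904$)
$\left(t{\left(-172 \right)} + o\right) \left(-7828 + 20158\right) = \left(- 172 \left(1 + 2 \left(-172\right)\right) - 9904\right) \left(-7828 + 20158\right) = \left(- 172 \left(1 - 344\right) - 9904\right) 12330 = \left(\left(-172\right) \left(-343\right) - 9904\right) 12330 = \left(58996 - 9904\right) 12330 = 49092 \cdot 12330 = 605304360$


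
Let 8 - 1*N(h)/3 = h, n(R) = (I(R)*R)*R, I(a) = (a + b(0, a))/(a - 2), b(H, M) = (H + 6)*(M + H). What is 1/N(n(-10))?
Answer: -1/1726 ≈ -0.00057937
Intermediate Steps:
b(H, M) = (6 + H)*(H + M)
I(a) = 7*a/(-2 + a) (I(a) = (a + (0² + 6*0 + 6*a + 0*a))/(a - 2) = (a + (0 + 0 + 6*a + 0))/(-2 + a) = (a + 6*a)/(-2 + a) = (7*a)/(-2 + a) = 7*a/(-2 + a))
n(R) = 7*R³/(-2 + R) (n(R) = ((7*R/(-2 + R))*R)*R = (7*R²/(-2 + R))*R = 7*R³/(-2 + R))
N(h) = 24 - 3*h
1/N(n(-10)) = 1/(24 - 21*(-10)³/(-2 - 10)) = 1/(24 - 21*(-1000)/(-12)) = 1/(24 - 21*(-1000)*(-1)/12) = 1/(24 - 3*1750/3) = 1/(24 - 1750) = 1/(-1726) = -1/1726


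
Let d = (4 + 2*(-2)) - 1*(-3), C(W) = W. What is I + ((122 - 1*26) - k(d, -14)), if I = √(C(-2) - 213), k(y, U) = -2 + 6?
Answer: 92 + I*√215 ≈ 92.0 + 14.663*I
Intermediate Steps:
d = 3 (d = (4 - 4) + 3 = 0 + 3 = 3)
k(y, U) = 4
I = I*√215 (I = √(-2 - 213) = √(-215) = I*√215 ≈ 14.663*I)
I + ((122 - 1*26) - k(d, -14)) = I*√215 + ((122 - 1*26) - 1*4) = I*√215 + ((122 - 26) - 4) = I*√215 + (96 - 4) = I*√215 + 92 = 92 + I*√215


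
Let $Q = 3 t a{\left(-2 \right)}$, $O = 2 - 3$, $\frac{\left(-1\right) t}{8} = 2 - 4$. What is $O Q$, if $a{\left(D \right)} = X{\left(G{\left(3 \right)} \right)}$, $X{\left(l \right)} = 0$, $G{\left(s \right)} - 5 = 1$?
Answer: $0$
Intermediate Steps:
$t = 16$ ($t = - 8 \left(2 - 4\right) = \left(-8\right) \left(-2\right) = 16$)
$G{\left(s \right)} = 6$ ($G{\left(s \right)} = 5 + 1 = 6$)
$a{\left(D \right)} = 0$
$O = -1$
$Q = 0$ ($Q = 3 \cdot 16 \cdot 0 = 48 \cdot 0 = 0$)
$O Q = \left(-1\right) 0 = 0$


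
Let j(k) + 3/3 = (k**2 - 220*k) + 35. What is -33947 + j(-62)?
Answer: -16429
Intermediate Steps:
j(k) = 34 + k**2 - 220*k (j(k) = -1 + ((k**2 - 220*k) + 35) = -1 + (35 + k**2 - 220*k) = 34 + k**2 - 220*k)
-33947 + j(-62) = -33947 + (34 + (-62)**2 - 220*(-62)) = -33947 + (34 + 3844 + 13640) = -33947 + 17518 = -16429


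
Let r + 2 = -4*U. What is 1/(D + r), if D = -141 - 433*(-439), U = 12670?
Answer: 1/139264 ≈ 7.1806e-6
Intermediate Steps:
r = -50682 (r = -2 - 4*12670 = -2 - 50680 = -50682)
D = 189946 (D = -141 + 190087 = 189946)
1/(D + r) = 1/(189946 - 50682) = 1/139264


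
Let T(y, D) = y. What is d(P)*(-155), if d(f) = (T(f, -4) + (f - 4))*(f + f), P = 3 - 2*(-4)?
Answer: -61380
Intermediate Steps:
P = 11 (P = 3 + 8 = 11)
d(f) = 2*f*(-4 + 2*f) (d(f) = (f + (f - 4))*(f + f) = (f + (-4 + f))*(2*f) = (-4 + 2*f)*(2*f) = 2*f*(-4 + 2*f))
d(P)*(-155) = (4*11*(-2 + 11))*(-155) = (4*11*9)*(-155) = 396*(-155) = -61380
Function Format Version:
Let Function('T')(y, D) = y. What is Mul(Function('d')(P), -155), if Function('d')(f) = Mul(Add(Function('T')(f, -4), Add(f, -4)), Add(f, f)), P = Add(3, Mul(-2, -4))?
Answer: -61380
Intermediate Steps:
P = 11 (P = Add(3, 8) = 11)
Function('d')(f) = Mul(2, f, Add(-4, Mul(2, f))) (Function('d')(f) = Mul(Add(f, Add(f, -4)), Add(f, f)) = Mul(Add(f, Add(-4, f)), Mul(2, f)) = Mul(Add(-4, Mul(2, f)), Mul(2, f)) = Mul(2, f, Add(-4, Mul(2, f))))
Mul(Function('d')(P), -155) = Mul(Mul(4, 11, Add(-2, 11)), -155) = Mul(Mul(4, 11, 9), -155) = Mul(396, -155) = -61380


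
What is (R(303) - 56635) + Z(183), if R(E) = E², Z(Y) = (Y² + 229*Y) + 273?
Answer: 110843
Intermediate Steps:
Z(Y) = 273 + Y² + 229*Y
(R(303) - 56635) + Z(183) = (303² - 56635) + (273 + 183² + 229*183) = (91809 - 56635) + (273 + 33489 + 41907) = 35174 + 75669 = 110843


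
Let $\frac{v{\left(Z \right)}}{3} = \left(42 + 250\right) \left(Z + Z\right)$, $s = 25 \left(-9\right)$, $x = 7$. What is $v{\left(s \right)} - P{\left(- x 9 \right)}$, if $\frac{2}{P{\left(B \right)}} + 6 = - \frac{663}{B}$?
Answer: $- \frac{37449042}{95} \approx -3.942 \cdot 10^{5}$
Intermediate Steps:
$P{\left(B \right)} = \frac{2}{-6 - \frac{663}{B}}$
$s = -225$
$v{\left(Z \right)} = 1752 Z$ ($v{\left(Z \right)} = 3 \left(42 + 250\right) \left(Z + Z\right) = 3 \cdot 292 \cdot 2 Z = 3 \cdot 584 Z = 1752 Z$)
$v{\left(s \right)} - P{\left(- x 9 \right)} = 1752 \left(-225\right) - - \frac{2 \left(-1\right) 7 \cdot 9}{663 + 6 \left(-1\right) 7 \cdot 9} = -394200 - - \frac{2 \left(\left(-7\right) 9\right)}{663 + 6 \left(\left(-7\right) 9\right)} = -394200 - \left(-2\right) \left(-63\right) \frac{1}{663 + 6 \left(-63\right)} = -394200 - \left(-2\right) \left(-63\right) \frac{1}{663 - 378} = -394200 - \left(-2\right) \left(-63\right) \frac{1}{285} = -394200 - \frac{42}{95} = - \frac{37449042}{95}$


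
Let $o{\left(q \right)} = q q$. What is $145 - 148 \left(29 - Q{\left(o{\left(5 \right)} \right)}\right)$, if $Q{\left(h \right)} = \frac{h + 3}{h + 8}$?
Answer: $- \frac{132707}{33} \approx -4021.4$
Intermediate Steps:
$o{\left(q \right)} = q^{2}$
$Q{\left(h \right)} = \frac{3 + h}{8 + h}$
$145 - 148 \left(29 - Q{\left(o{\left(5 \right)} \right)}\right) = 145 - 148 \left(29 - \frac{3 + 5^{2}}{8 + 5^{2}}\right) = 145 - 148 \left(29 - \frac{3 + 25}{8 + 25}\right) = 145 - 148 \left(29 - \frac{1}{33} \cdot 28\right) = 145 - 148 \left(29 - \frac{28}{33}\right) = 145 - \frac{137492}{33} = - \frac{132707}{33}$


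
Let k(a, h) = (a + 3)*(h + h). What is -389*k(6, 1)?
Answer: -7002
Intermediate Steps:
k(a, h) = 2*h*(3 + a) (k(a, h) = (3 + a)*(2*h) = 2*h*(3 + a))
-389*k(6, 1) = -778*(3 + 6) = -778*9 = -389*18 = -7002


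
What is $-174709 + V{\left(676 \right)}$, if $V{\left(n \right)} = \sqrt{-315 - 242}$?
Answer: $-174709 + i \sqrt{557} \approx -1.7471 \cdot 10^{5} + 23.601 i$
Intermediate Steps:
$V{\left(n \right)} = i \sqrt{557}$ ($V{\left(n \right)} = \sqrt{-557} = i \sqrt{557}$)
$-174709 + V{\left(676 \right)} = -174709 + i \sqrt{557}$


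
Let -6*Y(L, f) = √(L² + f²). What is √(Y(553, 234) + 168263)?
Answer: √(6057468 - 6*√360565)/6 ≈ 410.08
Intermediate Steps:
Y(L, f) = -√(L² + f²)/6
√(Y(553, 234) + 168263) = √(-√(553² + 234²)/6 + 168263) = √(-√(305809 + 54756)/6 + 168263) = √(-√360565/6 + 168263) = √(168263 - √360565/6)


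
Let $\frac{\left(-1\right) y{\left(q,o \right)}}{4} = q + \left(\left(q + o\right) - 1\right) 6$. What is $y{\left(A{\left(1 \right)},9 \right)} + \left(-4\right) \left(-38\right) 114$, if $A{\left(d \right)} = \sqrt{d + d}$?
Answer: $17136 - 28 \sqrt{2} \approx 17096.0$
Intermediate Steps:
$A{\left(d \right)} = \sqrt{2} \sqrt{d}$ ($A{\left(d \right)} = \sqrt{2 d} = \sqrt{2} \sqrt{d}$)
$y{\left(q,o \right)} = 24 - 28 q - 24 o$ ($y{\left(q,o \right)} = - 4 \left(q + \left(\left(q + o\right) - 1\right) 6\right) = - 4 \left(q + \left(\left(o + q\right) - 1\right) 6\right) = - 4 \left(q + \left(-1 + o + q\right) 6\right) = - 4 \left(q + \left(-6 + 6 o + 6 q\right)\right) = - 4 \left(-6 + 6 o + 7 q\right) = 24 - 28 q - 24 o$)
$y{\left(A{\left(1 \right)},9 \right)} + \left(-4\right) \left(-38\right) 114 = \left(24 - 28 \sqrt{2} \sqrt{1} - 216\right) + \left(-4\right) \left(-38\right) 114 = \left(24 - 28 \sqrt{2} \cdot 1 - 216\right) + 152 \cdot 114 = \left(24 - 28 \sqrt{2} - 216\right) + 17328 = \left(-192 - 28 \sqrt{2}\right) + 17328 = 17136 - 28 \sqrt{2}$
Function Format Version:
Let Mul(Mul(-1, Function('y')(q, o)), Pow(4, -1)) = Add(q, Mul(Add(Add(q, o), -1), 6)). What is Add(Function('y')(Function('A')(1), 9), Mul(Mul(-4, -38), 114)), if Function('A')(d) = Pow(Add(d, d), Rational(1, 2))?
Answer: Add(17136, Mul(-28, Pow(2, Rational(1, 2)))) ≈ 17096.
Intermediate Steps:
Function('A')(d) = Mul(Pow(2, Rational(1, 2)), Pow(d, Rational(1, 2))) (Function('A')(d) = Pow(Mul(2, d), Rational(1, 2)) = Mul(Pow(2, Rational(1, 2)), Pow(d, Rational(1, 2))))
Function('y')(q, o) = Add(24, Mul(-28, q), Mul(-24, o)) (Function('y')(q, o) = Mul(-4, Add(q, Mul(Add(Add(q, o), -1), 6))) = Mul(-4, Add(q, Mul(Add(Add(o, q), -1), 6))) = Mul(-4, Add(q, Mul(Add(-1, o, q), 6))) = Mul(-4, Add(q, Add(-6, Mul(6, o), Mul(6, q)))) = Mul(-4, Add(-6, Mul(6, o), Mul(7, q))) = Add(24, Mul(-28, q), Mul(-24, o)))
Add(Function('y')(Function('A')(1), 9), Mul(Mul(-4, -38), 114)) = Add(Add(24, Mul(-28, Mul(Pow(2, Rational(1, 2)), Pow(1, Rational(1, 2)))), Mul(-24, 9)), Mul(Mul(-4, -38), 114)) = Add(Add(24, Mul(-28, Mul(Pow(2, Rational(1, 2)), 1)), -216), Mul(152, 114)) = Add(Add(24, Mul(-28, Pow(2, Rational(1, 2))), -216), 17328) = Add(Add(-192, Mul(-28, Pow(2, Rational(1, 2)))), 17328) = Add(17136, Mul(-28, Pow(2, Rational(1, 2))))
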